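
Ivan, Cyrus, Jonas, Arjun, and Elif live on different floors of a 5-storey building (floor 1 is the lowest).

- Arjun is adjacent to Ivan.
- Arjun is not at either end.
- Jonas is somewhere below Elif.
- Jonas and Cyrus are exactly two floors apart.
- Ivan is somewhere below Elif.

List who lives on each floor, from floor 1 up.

From clues 1–2: Arjun is in {2,3,4}.
From clues 1–4: Ivan is in {1,5}.
From clues 1–5: Ivan → floor 1, Arjun → floor 2, Jonas → floor 3, Elif → floor 4, Cyrus → floor 5.

Ivan, Arjun, Jonas, Elif, Cyrus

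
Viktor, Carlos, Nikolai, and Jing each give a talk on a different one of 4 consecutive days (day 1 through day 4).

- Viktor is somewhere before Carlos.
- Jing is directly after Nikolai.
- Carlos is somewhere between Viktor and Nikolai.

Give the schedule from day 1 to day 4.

Viktor, Carlos, Nikolai, Jing

From clue 1: Viktor is in {1,2,3}.
From clues 1–2: Viktor is in {1,3}.
From clues 1–3: Viktor → day 1, Carlos → day 2, Nikolai → day 3, Jing → day 4.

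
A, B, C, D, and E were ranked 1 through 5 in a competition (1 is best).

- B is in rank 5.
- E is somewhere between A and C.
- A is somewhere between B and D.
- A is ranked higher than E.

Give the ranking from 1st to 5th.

D, A, E, C, B

From clue 1: B → rank 5.
From clues 1–2: E is in {2,3}.
From clues 1–3: A is in {2,4}.
From clues 1–4: D → rank 1, A → rank 2, E → rank 3, C → rank 4.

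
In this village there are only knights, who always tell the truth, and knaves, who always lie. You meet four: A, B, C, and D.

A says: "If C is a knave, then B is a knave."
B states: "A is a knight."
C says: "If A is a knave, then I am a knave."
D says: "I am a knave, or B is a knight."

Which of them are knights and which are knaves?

A: knight, B: knight, C: knight, D: knight

Consider A. Suppose A is a knave.
Then whichever role C has, C's statement has the wrong truth value — contradiction.
So A is a knight.
With that fixed, B's statement is true, so B is a knight.
With that fixed, C's statement is true, so C is a knight.
With that fixed, D's statement is true, so D is a knight.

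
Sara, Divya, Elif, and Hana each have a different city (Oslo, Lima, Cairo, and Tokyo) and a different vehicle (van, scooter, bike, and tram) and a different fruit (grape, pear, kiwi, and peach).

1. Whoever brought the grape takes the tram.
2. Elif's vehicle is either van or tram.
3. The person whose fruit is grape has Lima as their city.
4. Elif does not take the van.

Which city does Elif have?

With clues 1–4, Cairo, Oslo, and Tokyo are impossible for Elif's city.
That leaves Lima.

Lima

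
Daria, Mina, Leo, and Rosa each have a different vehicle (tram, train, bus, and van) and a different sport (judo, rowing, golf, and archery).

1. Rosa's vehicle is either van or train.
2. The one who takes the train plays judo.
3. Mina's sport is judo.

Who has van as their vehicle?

Rosa

With clues 1–3, Daria, Leo, and Mina are impossible for the one with vehicle van.
That leaves Rosa.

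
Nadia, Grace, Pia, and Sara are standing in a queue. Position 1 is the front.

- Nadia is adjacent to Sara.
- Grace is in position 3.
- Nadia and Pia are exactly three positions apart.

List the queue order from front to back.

From clues 1–2: Grace → position 3, Pia → position 4.
From clues 1–3: Nadia → position 1, Sara → position 2.

Nadia, Sara, Grace, Pia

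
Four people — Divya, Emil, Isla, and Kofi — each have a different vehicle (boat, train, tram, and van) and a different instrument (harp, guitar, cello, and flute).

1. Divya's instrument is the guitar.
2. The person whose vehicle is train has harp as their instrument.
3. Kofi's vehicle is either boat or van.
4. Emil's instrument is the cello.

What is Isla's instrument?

harp

Clue 1 rules out guitar for Isla's instrument.
With clues 1–4, cello and flute are impossible for Isla's instrument.
That leaves harp.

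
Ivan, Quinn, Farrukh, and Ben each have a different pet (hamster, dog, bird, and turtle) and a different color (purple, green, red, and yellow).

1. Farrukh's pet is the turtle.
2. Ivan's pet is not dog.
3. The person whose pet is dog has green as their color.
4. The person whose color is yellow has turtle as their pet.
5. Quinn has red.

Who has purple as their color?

Ivan

With clues 1–4, Farrukh is impossible for the one with color purple.
With clues 1–5, Ben and Quinn are impossible for the one with color purple.
That leaves Ivan.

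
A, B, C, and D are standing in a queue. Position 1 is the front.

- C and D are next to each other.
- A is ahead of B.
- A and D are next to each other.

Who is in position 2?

With clues 1–2, A is ruled out for position 2.
With clues 1–3, B and C are ruled out for position 2.
So position 2 is D.

D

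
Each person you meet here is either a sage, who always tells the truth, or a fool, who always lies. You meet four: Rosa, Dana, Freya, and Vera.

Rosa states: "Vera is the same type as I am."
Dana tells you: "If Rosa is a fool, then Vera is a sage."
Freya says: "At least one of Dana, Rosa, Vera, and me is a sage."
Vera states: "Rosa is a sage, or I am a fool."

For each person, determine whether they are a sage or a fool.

Rosa: sage, Dana: sage, Freya: sage, Vera: sage

Consider Rosa. Suppose Rosa is a fool.
Then whichever role Vera has, Vera's statement has the wrong truth value — contradiction.
So Rosa is a sage.
With that fixed, Dana's statement is true, so Dana is a sage.
With that fixed, Freya's statement is true, so Freya is a sage.
With that fixed, Vera's statement is true, so Vera is a sage.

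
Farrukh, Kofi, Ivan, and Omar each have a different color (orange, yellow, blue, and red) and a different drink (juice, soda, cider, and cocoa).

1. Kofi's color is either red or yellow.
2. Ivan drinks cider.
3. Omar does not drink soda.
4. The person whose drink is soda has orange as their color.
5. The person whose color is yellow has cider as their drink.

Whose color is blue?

Omar

Clue 1 rules out Kofi for the one with color blue.
With clues 1–4, Farrukh is impossible for the one with color blue.
With clues 1–5, Ivan is impossible for the one with color blue.
That leaves Omar.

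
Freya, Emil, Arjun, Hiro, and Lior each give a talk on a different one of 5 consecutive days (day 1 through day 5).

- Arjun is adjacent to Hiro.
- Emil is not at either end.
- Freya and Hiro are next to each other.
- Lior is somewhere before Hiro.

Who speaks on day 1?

Lior

With clues 1–2, Emil is ruled out for day 1.
With clues 1–3, Hiro is ruled out for day 1.
With clues 1–4, Arjun and Freya are ruled out for day 1.
So day 1 is Lior.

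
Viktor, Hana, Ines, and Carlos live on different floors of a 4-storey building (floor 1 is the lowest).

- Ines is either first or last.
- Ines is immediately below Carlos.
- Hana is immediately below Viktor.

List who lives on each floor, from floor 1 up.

From clue 1: Ines is in {1,4}.
From clues 1–2: Ines → floor 1, Carlos → floor 2.
From clues 1–3: Hana → floor 3, Viktor → floor 4.

Ines, Carlos, Hana, Viktor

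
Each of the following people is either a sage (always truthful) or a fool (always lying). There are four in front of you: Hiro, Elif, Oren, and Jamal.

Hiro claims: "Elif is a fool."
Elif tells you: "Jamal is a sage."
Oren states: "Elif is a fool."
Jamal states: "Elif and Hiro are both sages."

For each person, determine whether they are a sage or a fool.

Consider Hiro. Suppose Hiro is a fool.
Then no assignment of the remaining roles makes every statement match its speaker's type — contradiction.
So Hiro is a sage.
Consider Elif. Suppose Elif is a sage.
Then Hiro's statement comes out false, contradicting Hiro being a sage.
So Elif is a fool.
With that fixed, Oren's statement is true, so Oren is a sage.
With that fixed, Jamal's statement is false, so Jamal is a fool.

Hiro: sage, Elif: fool, Oren: sage, Jamal: fool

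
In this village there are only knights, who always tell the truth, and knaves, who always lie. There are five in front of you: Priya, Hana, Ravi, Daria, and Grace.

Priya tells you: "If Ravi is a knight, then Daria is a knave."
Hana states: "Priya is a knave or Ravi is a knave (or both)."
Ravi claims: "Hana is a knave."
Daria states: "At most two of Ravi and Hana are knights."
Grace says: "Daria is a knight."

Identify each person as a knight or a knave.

Priya: knight, Hana: knight, Ravi: knave, Daria: knight, Grace: knight

Regardless of anyone's role, Daria's statement is true, so Daria is a knight.
With that fixed, Grace's statement is true, so Grace is a knight.
Consider Priya. Suppose Priya is a knave.
Then no assignment of the remaining roles makes every statement match its speaker's type — contradiction.
So Priya is a knight.
Consider Hana. Suppose Hana is a knave.
Then no assignment of the remaining roles makes every statement match its speaker's type — contradiction.
So Hana is a knight.
With that fixed, Ravi's statement is false, so Ravi is a knave.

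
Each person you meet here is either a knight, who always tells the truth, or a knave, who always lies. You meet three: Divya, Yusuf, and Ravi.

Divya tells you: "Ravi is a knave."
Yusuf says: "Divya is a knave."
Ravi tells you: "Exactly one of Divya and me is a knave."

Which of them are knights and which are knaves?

Consider Divya. Suppose Divya is a knight.
Then whichever role Ravi has, Ravi's statement has the wrong truth value — contradiction.
So Divya is a knave.
With that fixed, Yusuf's statement is true, so Yusuf is a knight.
Consider Ravi. Suppose Ravi is a knave.
Then Divya's statement comes out true, contradicting Divya being a knave.
So Ravi is a knight.

Divya: knave, Yusuf: knight, Ravi: knight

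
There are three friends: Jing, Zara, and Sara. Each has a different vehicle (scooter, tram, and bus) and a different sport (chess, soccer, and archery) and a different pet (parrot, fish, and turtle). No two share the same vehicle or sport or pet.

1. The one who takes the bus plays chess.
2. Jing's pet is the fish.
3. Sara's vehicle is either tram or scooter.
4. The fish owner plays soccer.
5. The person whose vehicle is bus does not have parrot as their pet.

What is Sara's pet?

parrot

With clues 1–2, fish is impossible for Sara's pet.
With clues 1–5, turtle is impossible for Sara's pet.
That leaves parrot.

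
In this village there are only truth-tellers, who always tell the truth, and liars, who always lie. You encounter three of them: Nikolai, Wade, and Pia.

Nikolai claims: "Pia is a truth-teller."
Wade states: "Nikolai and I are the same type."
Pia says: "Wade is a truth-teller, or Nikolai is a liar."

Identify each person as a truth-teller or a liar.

Consider Nikolai. Suppose Nikolai is a liar.
Then whichever role Wade has, Wade's statement has the wrong truth value — contradiction.
So Nikolai is a truth-teller.
Consider Wade. Suppose Wade is a liar.
Then no assignment of the remaining roles makes every statement match its speaker's type — contradiction.
So Wade is a truth-teller.
With that fixed, Pia's statement is true, so Pia is a truth-teller.

Nikolai: truth-teller, Wade: truth-teller, Pia: truth-teller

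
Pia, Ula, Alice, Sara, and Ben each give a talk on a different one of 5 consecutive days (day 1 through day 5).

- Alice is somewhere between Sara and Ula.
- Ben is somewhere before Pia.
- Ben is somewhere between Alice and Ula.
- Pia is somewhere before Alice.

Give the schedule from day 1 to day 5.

From clue 1: Alice is in {2,3,4}.
From clues 1–3: Ben is in {2,3}.
From clues 1–4: Ula → day 1, Ben → day 2, Pia → day 3, Alice → day 4, Sara → day 5.

Ula, Ben, Pia, Alice, Sara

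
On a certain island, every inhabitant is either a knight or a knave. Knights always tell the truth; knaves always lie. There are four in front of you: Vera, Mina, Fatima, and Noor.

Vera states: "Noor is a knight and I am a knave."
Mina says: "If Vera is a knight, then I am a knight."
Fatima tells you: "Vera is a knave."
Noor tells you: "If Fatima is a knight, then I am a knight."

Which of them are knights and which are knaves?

Consider Vera. Suppose Vera is a knight.
Then Vera's own statement would have to be true, but it can't be — contradiction.
So Vera is a knave.
With that fixed, Mina's statement is true, so Mina is a knight.
With that fixed, Fatima's statement is true, so Fatima is a knight.
Consider Noor. Suppose Noor is a knight.
Then Vera's statement comes out true, contradicting Vera being a knave.
So Noor is a knave.

Vera: knave, Mina: knight, Fatima: knight, Noor: knave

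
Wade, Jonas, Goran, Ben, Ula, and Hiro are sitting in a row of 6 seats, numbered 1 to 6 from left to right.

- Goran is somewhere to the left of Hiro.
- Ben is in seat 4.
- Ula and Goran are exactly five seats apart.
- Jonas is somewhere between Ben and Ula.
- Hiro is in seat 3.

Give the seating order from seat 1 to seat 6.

Goran, Wade, Hiro, Ben, Jonas, Ula

From clue 1: Goran is in {1,2,3,4,5}.
From clues 1–2: Ben → seat 4.
From clues 1–3: Goran → seat 1, Ula → seat 6.
From clues 1–4: Jonas → seat 5.
From clues 1–5: Wade → seat 2, Hiro → seat 3.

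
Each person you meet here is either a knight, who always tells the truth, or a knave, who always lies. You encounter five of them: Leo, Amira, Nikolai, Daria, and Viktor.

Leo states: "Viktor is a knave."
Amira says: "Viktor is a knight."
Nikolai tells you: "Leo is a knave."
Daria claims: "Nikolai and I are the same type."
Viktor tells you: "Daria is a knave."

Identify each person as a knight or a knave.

Leo: knave, Amira: knight, Nikolai: knight, Daria: knave, Viktor: knight

Consider Leo. Suppose Leo is a knight.
Then no assignment of the remaining roles makes every statement match its speaker's type — contradiction.
So Leo is a knave.
With that fixed, Nikolai's statement is true, so Nikolai is a knight.
Consider Amira. Suppose Amira is a knave.
Then no assignment of the remaining roles makes every statement match its speaker's type — contradiction.
So Amira is a knight.
Consider Daria. Suppose Daria is a knight.
Then no assignment of the remaining roles makes every statement match its speaker's type — contradiction.
So Daria is a knave.
With that fixed, Viktor's statement is true, so Viktor is a knight.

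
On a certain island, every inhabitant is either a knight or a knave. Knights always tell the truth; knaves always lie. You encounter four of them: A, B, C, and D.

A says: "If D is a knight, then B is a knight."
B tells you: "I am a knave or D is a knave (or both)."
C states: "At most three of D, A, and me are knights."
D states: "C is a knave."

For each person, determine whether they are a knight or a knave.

A: knight, B: knight, C: knight, D: knave

Regardless of anyone's role, C's statement is true, so C is a knight.
With that fixed, D's statement is false, so D is a knave.
With that fixed, A's statement is true, so A is a knight.
With that fixed, B's statement is true, so B is a knight.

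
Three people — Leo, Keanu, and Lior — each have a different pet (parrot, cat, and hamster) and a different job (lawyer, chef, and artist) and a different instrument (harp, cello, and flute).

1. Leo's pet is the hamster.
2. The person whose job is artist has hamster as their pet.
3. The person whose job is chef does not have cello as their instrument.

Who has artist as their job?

With clues 1–2, Keanu and Lior are impossible for the one with job artist.
That leaves Leo.

Leo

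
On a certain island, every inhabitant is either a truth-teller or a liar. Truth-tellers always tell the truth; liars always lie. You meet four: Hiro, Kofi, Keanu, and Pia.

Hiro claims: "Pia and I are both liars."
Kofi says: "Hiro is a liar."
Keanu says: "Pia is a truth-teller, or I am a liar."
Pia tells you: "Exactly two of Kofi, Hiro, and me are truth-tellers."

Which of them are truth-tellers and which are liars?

Hiro: liar, Kofi: truth-teller, Keanu: truth-teller, Pia: truth-teller

Consider Hiro. Suppose Hiro is a truth-teller.
Then Hiro's own statement would have to be true, but it can't be — contradiction.
So Hiro is a liar.
With that fixed, Kofi's statement is true, so Kofi is a truth-teller.
Consider Keanu. Suppose Keanu is a liar.
Then Keanu's own statement would have to be false, but it can't be — contradiction.
So Keanu is a truth-teller.
Consider Pia. Suppose Pia is a liar.
Then Hiro's statement comes out true, contradicting Hiro being a liar.
So Pia is a truth-teller.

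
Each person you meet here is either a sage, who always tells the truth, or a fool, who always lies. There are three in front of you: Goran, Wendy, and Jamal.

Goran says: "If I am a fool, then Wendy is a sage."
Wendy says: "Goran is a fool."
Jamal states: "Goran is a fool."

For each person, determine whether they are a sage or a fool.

Consider Goran. Suppose Goran is a fool.
Then no assignment of the remaining roles makes every statement match its speaker's type — contradiction.
So Goran is a sage.
With that fixed, Wendy's statement is false, so Wendy is a fool.
With that fixed, Jamal's statement is false, so Jamal is a fool.

Goran: sage, Wendy: fool, Jamal: fool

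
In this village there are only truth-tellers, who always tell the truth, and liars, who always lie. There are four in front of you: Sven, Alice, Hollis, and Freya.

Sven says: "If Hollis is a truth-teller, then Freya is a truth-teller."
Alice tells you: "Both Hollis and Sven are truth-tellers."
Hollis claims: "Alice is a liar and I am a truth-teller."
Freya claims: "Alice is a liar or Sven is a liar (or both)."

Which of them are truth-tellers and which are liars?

Sven: truth-teller, Alice: liar, Hollis: liar, Freya: truth-teller

Consider Sven. Suppose Sven is a liar.
Then no assignment of the remaining roles makes every statement match its speaker's type — contradiction.
So Sven is a truth-teller.
Consider Alice. Suppose Alice is a truth-teller.
Then no assignment of the remaining roles makes every statement match its speaker's type — contradiction.
So Alice is a liar.
With that fixed, Freya's statement is true, so Freya is a truth-teller.
Consider Hollis. Suppose Hollis is a truth-teller.
Then Alice's statement comes out true, contradicting Alice being a liar.
So Hollis is a liar.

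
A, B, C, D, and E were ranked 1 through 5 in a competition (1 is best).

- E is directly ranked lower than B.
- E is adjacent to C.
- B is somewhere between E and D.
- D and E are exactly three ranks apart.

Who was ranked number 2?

With clues 1–2, C is ruled out for rank 2.
With clues 1–3, E is ruled out for rank 2.
With clues 1–4, B and D are ruled out for rank 2.
So rank 2 is A.

A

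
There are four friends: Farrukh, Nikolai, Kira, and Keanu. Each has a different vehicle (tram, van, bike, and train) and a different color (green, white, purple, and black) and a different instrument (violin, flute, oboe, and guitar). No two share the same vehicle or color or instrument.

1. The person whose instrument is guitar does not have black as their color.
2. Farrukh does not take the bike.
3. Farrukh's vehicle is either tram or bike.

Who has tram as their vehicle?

With clues 1–3, Keanu, Kira, and Nikolai are impossible for the one with vehicle tram.
That leaves Farrukh.

Farrukh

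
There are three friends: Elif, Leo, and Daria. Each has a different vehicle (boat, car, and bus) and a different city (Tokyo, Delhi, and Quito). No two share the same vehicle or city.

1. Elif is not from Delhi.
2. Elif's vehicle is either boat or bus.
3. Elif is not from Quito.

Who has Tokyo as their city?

Elif

With clues 1–3, Daria and Leo are impossible for the one with city Tokyo.
That leaves Elif.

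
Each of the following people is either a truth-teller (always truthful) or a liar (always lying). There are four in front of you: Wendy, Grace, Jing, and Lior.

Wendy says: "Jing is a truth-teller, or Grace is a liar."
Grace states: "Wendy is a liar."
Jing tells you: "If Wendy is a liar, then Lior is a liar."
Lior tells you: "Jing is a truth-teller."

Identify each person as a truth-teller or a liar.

Consider Wendy. Suppose Wendy is a liar.
Then no assignment of the remaining roles makes every statement match its speaker's type — contradiction.
So Wendy is a truth-teller.
With that fixed, Grace's statement is false, so Grace is a liar.
With that fixed, Jing's statement is true, so Jing is a truth-teller.
With that fixed, Lior's statement is true, so Lior is a truth-teller.

Wendy: truth-teller, Grace: liar, Jing: truth-teller, Lior: truth-teller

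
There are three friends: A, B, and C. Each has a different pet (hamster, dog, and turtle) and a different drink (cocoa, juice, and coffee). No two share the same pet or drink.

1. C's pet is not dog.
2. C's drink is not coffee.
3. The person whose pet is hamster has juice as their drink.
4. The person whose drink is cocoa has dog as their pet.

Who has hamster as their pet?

With clues 1–4, A and B are impossible for the one with pet hamster.
That leaves C.

C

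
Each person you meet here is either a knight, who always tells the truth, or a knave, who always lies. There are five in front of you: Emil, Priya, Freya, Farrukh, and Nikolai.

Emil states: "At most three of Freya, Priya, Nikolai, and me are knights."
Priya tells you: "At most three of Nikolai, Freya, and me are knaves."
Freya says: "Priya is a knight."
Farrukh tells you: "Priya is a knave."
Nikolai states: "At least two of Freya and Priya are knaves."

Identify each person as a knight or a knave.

Regardless of anyone's role, Priya's statement is true, so Priya is a knight.
With that fixed, Freya's statement is true, so Freya is a knight.
With that fixed, Farrukh's statement is false, so Farrukh is a knave.
With that fixed, Nikolai's statement is false, so Nikolai is a knave.
With that fixed, Emil's statement is true, so Emil is a knight.

Emil: knight, Priya: knight, Freya: knight, Farrukh: knave, Nikolai: knave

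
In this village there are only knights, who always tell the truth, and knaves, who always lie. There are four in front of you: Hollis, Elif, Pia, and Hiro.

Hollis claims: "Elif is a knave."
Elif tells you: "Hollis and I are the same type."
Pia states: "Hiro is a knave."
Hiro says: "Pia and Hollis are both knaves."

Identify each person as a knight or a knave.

Hollis: knight, Elif: knave, Pia: knight, Hiro: knave

Consider Hollis. Suppose Hollis is a knave.
Then whichever role Elif has, Elif's statement has the wrong truth value — contradiction.
So Hollis is a knight.
With that fixed, Hiro's statement is false, so Hiro is a knave.
With that fixed, Pia's statement is true, so Pia is a knight.
Consider Elif. Suppose Elif is a knight.
Then Hollis's statement comes out false, contradicting Hollis being a knight.
So Elif is a knave.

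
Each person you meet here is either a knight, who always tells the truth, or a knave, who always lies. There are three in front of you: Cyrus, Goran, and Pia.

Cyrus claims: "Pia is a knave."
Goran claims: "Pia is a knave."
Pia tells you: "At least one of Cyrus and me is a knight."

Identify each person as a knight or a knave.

Cyrus: knave, Goran: knave, Pia: knight

Consider Cyrus. Suppose Cyrus is a knight.
Then no assignment of the remaining roles makes every statement match its speaker's type — contradiction.
So Cyrus is a knave.
Consider Goran. Suppose Goran is a knight.
Then no assignment of the remaining roles makes every statement match its speaker's type — contradiction.
So Goran is a knave.
Consider Pia. Suppose Pia is a knave.
Then Cyrus's statement comes out true, contradicting Cyrus being a knave.
So Pia is a knight.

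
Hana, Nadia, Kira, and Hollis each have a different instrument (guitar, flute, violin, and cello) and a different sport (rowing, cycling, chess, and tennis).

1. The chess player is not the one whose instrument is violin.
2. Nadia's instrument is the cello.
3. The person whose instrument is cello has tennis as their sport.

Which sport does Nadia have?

tennis

With clues 1–3, chess, cycling, and rowing are impossible for Nadia's sport.
That leaves tennis.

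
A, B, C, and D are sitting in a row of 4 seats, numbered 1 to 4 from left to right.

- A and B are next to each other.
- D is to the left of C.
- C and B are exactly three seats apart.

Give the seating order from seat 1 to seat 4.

From clues 1–2: C is in {2,4}.
From clues 1–3: B → seat 1, A → seat 2, D → seat 3, C → seat 4.

B, A, D, C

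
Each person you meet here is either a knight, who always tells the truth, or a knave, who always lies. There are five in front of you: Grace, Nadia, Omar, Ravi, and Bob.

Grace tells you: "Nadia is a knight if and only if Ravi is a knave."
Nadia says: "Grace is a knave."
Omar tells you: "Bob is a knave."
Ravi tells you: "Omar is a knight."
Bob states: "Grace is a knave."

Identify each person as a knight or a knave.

Grace: knight, Nadia: knave, Omar: knight, Ravi: knight, Bob: knave

Consider Grace. Suppose Grace is a knave.
Then no assignment of the remaining roles makes every statement match its speaker's type — contradiction.
So Grace is a knight.
With that fixed, Nadia's statement is false, so Nadia is a knave.
With that fixed, Bob's statement is false, so Bob is a knave.
With that fixed, Omar's statement is true, so Omar is a knight.
With that fixed, Ravi's statement is true, so Ravi is a knight.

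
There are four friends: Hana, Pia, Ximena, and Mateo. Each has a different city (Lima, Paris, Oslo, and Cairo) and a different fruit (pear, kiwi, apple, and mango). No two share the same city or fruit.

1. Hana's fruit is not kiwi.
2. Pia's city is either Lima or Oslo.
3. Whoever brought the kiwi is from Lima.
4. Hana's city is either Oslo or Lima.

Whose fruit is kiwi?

Pia

Clue 1 rules out Hana for the one with fruit kiwi.
With clues 1–4, Mateo and Ximena are impossible for the one with fruit kiwi.
That leaves Pia.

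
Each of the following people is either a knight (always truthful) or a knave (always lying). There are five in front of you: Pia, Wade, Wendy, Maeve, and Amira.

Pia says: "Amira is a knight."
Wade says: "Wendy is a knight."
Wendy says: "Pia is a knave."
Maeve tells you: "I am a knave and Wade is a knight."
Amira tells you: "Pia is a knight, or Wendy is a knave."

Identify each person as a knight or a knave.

Consider Pia. Suppose Pia is a knave.
Then no assignment of the remaining roles makes every statement match its speaker's type — contradiction.
So Pia is a knight.
With that fixed, Wendy's statement is false, so Wendy is a knave.
With that fixed, Amira's statement is true, so Amira is a knight.
With that fixed, Wade's statement is false, so Wade is a knave.
With that fixed, Maeve's statement is false, so Maeve is a knave.

Pia: knight, Wade: knave, Wendy: knave, Maeve: knave, Amira: knight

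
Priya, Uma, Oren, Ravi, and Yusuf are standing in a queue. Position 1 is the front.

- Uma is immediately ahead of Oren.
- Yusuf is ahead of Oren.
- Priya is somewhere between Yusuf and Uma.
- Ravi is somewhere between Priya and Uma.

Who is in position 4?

Uma

With clues 1–2, Yusuf is ruled out for position 4.
With clues 1–3, Priya and Ravi are ruled out for position 4.
With clues 1–4, Oren is ruled out for position 4.
So position 4 is Uma.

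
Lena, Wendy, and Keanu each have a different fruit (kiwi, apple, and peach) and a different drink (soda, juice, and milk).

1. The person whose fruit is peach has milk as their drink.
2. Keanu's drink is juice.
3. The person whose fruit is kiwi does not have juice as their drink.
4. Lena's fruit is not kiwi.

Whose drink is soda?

Wendy

With clues 1–2, Keanu is impossible for the one with drink soda.
With clues 1–4, Lena is impossible for the one with drink soda.
That leaves Wendy.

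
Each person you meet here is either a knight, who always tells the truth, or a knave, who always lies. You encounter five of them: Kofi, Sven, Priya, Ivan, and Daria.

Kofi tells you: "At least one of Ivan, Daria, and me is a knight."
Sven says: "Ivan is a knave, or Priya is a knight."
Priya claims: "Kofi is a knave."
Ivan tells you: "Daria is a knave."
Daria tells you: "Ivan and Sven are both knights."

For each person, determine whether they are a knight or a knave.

Kofi: knight, Sven: knave, Priya: knave, Ivan: knight, Daria: knave

Consider Kofi. Suppose Kofi is a knave.
Then no assignment of the remaining roles makes every statement match its speaker's type — contradiction.
So Kofi is a knight.
With that fixed, Priya's statement is false, so Priya is a knave.
Consider Sven. Suppose Sven is a knight.
Then no assignment of the remaining roles makes every statement match its speaker's type — contradiction.
So Sven is a knave.
With that fixed, Daria's statement is false, so Daria is a knave.
With that fixed, Ivan's statement is true, so Ivan is a knight.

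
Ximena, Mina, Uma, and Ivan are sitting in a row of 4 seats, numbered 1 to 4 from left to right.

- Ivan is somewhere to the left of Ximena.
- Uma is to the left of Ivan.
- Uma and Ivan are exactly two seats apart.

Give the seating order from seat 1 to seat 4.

Uma, Mina, Ivan, Ximena

From clue 1: Ximena is in {2,3,4}.
From clues 1–2: Ximena is in {3,4}.
From clues 1–3: Uma → seat 1, Mina → seat 2, Ivan → seat 3, Ximena → seat 4.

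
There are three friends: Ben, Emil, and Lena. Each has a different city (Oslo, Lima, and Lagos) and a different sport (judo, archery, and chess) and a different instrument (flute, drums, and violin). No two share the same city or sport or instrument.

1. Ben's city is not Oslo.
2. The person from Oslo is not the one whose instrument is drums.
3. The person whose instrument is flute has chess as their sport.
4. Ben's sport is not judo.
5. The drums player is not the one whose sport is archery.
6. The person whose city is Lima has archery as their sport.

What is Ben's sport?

With clues 1–4, judo is impossible for Ben's sport.
With clues 1–6, chess is impossible for Ben's sport.
That leaves archery.

archery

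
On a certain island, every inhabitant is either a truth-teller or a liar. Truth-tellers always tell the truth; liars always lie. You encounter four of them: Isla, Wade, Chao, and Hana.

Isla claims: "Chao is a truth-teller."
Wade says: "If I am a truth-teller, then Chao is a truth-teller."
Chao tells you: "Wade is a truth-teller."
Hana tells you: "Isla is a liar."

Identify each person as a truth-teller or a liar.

Isla: truth-teller, Wade: truth-teller, Chao: truth-teller, Hana: liar

Consider Isla. Suppose Isla is a liar.
Then no assignment of the remaining roles makes every statement match its speaker's type — contradiction.
So Isla is a truth-teller.
With that fixed, Hana's statement is false, so Hana is a liar.
Consider Wade. Suppose Wade is a liar.
Then Wade's own statement would have to be false, but it can't be — contradiction.
So Wade is a truth-teller.
With that fixed, Chao's statement is true, so Chao is a truth-teller.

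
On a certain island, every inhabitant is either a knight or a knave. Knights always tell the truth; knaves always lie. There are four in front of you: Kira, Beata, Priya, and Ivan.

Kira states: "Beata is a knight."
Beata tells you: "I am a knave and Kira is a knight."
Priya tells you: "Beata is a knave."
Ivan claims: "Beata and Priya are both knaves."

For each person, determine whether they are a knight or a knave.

Kira: knave, Beata: knave, Priya: knight, Ivan: knave

Consider Kira. Suppose Kira is a knight.
Then whichever role Beata has, Beata's statement has the wrong truth value — contradiction.
So Kira is a knave.
With that fixed, Beata's statement is false, so Beata is a knave.
With that fixed, Priya's statement is true, so Priya is a knight.
With that fixed, Ivan's statement is false, so Ivan is a knave.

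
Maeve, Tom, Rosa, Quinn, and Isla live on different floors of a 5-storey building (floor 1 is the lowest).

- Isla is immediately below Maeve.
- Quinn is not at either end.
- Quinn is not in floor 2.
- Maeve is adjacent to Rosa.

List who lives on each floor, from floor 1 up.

From clue 1: Maeve is in {2,3,4,5}.
From clues 1–2: Quinn is in {2,3,4}.
From clues 1–3: Quinn is in {3,4}.
From clues 1–4: Isla → floor 1, Maeve → floor 2, Rosa → floor 3, Quinn → floor 4, Tom → floor 5.

Isla, Maeve, Rosa, Quinn, Tom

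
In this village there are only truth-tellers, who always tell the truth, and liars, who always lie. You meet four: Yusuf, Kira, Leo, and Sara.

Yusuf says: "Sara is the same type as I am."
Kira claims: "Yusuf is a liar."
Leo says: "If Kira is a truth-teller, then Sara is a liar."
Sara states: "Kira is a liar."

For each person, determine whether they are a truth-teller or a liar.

Consider Yusuf. Suppose Yusuf is a liar.
Then no assignment of the remaining roles makes every statement match its speaker's type — contradiction.
So Yusuf is a truth-teller.
With that fixed, Kira's statement is false, so Kira is a liar.
With that fixed, Leo's statement is true, so Leo is a truth-teller.
With that fixed, Sara's statement is true, so Sara is a truth-teller.

Yusuf: truth-teller, Kira: liar, Leo: truth-teller, Sara: truth-teller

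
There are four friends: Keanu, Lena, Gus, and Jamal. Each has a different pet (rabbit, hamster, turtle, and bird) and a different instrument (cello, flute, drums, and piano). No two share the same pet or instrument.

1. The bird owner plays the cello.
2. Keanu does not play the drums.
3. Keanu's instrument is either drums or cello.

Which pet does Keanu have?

With clues 1–3, hamster, rabbit, and turtle are impossible for Keanu's pet.
That leaves bird.

bird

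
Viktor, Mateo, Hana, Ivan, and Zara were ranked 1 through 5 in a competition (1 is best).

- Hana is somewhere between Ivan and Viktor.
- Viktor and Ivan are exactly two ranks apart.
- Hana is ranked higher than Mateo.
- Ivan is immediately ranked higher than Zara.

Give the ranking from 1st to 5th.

Viktor, Hana, Ivan, Zara, Mateo

From clue 1: Hana is in {2,3,4}.
From clues 1–3: Mateo is in {4,5}.
From clues 1–4: Viktor → rank 1, Hana → rank 2, Ivan → rank 3, Zara → rank 4, Mateo → rank 5.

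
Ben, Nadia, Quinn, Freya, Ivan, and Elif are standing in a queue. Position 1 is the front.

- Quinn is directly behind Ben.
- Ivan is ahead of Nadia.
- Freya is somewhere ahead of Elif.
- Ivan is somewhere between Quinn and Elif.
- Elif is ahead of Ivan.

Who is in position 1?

Freya

With clue 1, Quinn is ruled out for position 1.
With clues 1–2, Nadia is ruled out for position 1.
With clues 1–3, Elif is ruled out for position 1.
With clues 1–4, Ivan is ruled out for position 1.
With clues 1–5, Ben is ruled out for position 1.
So position 1 is Freya.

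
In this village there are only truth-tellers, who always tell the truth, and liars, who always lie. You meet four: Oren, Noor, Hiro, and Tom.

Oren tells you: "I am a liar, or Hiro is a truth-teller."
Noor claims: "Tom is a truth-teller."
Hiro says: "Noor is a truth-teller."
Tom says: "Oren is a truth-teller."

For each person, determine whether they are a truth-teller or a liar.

Consider Oren. Suppose Oren is a liar.
Then Oren's own statement would have to be false, but it can't be — contradiction.
So Oren is a truth-teller.
With that fixed, Tom's statement is true, so Tom is a truth-teller.
With that fixed, Noor's statement is true, so Noor is a truth-teller.
With that fixed, Hiro's statement is true, so Hiro is a truth-teller.

Oren: truth-teller, Noor: truth-teller, Hiro: truth-teller, Tom: truth-teller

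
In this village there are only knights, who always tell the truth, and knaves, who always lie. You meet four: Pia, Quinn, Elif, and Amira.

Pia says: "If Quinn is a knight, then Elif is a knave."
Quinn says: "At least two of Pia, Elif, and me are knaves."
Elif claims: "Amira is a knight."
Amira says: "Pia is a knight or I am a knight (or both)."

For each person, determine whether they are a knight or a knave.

Pia: knight, Quinn: knave, Elif: knight, Amira: knight

Consider Pia. Suppose Pia is a knave.
Then no assignment of the remaining roles makes every statement match its speaker's type — contradiction.
So Pia is a knight.
With that fixed, Amira's statement is true, so Amira is a knight.
With that fixed, Elif's statement is true, so Elif is a knight.
With that fixed, Quinn's statement is false, so Quinn is a knave.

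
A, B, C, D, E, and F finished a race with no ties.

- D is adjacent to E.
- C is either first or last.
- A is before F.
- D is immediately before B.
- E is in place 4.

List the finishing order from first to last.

C, A, F, E, D, B

From clues 1–2: C is in {1,6}.
From clues 1–5: C → place 1, A → place 2, F → place 3, E → place 4, D → place 5, B → place 6.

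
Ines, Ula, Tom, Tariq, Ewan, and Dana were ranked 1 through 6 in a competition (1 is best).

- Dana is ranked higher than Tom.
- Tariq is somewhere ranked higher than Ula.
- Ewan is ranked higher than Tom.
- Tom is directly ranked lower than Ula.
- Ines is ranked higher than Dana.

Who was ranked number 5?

With clues 1–4, Dana, Ewan, Ines, and Tariq are ruled out for rank 5.
With clues 1–5, Tom is ruled out for rank 5.
So rank 5 is Ula.

Ula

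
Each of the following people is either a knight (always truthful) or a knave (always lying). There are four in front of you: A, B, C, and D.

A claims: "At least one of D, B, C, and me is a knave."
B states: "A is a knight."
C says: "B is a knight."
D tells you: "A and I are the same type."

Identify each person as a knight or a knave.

Consider A. Suppose A is a knave.
Then A's own statement would have to be false, but it can't be — contradiction.
So A is a knight.
With that fixed, B's statement is true, so B is a knight.
With that fixed, C's statement is true, so C is a knight.
Consider D. Suppose D is a knight.
Then A's statement comes out false, contradicting A being a knight.
So D is a knave.

A: knight, B: knight, C: knight, D: knave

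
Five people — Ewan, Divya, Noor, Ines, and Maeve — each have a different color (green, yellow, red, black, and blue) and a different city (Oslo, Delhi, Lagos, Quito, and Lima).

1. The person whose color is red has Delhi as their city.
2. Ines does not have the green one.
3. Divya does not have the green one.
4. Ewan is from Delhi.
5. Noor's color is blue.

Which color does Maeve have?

green

With clues 1–4, red is impossible for Maeve's color.
With clues 1–5, black, blue, and yellow are impossible for Maeve's color.
That leaves green.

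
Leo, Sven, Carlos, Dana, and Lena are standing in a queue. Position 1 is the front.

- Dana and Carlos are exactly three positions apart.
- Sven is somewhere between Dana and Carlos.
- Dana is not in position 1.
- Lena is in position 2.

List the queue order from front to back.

From clue 1: Carlos is in {1,2,4,5}.
From clues 1–2: Sven is in {2,3,4}.
From clues 1–4: Carlos → position 1, Lena → position 2, Sven → position 3, Dana → position 4, Leo → position 5.

Carlos, Lena, Sven, Dana, Leo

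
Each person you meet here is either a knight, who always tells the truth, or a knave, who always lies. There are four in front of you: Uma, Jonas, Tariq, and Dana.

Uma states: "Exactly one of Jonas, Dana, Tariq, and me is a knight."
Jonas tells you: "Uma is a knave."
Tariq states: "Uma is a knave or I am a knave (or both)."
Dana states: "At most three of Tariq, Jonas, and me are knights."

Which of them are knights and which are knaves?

Uma: knave, Jonas: knight, Tariq: knight, Dana: knight

Regardless of anyone's role, Dana's statement is true, so Dana is a knight.
Consider Uma. Suppose Uma is a knight.
Then Uma's own statement would have to be true, but it can't be — contradiction.
So Uma is a knave.
With that fixed, Jonas's statement is true, so Jonas is a knight.
With that fixed, Tariq's statement is true, so Tariq is a knight.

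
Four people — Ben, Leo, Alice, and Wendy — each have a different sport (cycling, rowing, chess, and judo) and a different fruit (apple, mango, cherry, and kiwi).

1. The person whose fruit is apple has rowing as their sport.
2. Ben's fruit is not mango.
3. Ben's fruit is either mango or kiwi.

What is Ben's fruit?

kiwi

With clues 1–2, mango is impossible for Ben's fruit.
With clues 1–3, apple and cherry are impossible for Ben's fruit.
That leaves kiwi.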